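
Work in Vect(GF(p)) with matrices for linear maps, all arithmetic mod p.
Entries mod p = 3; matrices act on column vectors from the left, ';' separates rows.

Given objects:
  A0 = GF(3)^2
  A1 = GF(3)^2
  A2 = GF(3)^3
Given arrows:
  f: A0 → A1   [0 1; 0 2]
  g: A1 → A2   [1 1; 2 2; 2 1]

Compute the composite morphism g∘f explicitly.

Answer: [0 0; 0 0; 0 1]

Derivation:
  e0=⟨1,0⟩ f→⟨0,0⟩ g→⟨0,0,0⟩
  e1=⟨0,1⟩ f→⟨1,2⟩ g→⟨0,0,1⟩
⟦path⟧: [0 0; 0 0; 0 1]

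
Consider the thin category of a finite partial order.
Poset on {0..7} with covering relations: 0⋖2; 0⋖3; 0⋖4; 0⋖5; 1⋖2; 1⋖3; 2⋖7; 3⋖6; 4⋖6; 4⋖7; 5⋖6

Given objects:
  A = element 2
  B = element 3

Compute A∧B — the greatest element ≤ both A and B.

Answer: NO MEET EXISTS

Trace:
Common predecessors of 2,3: {0,1}
  maximal lower bounds 0 and 1 are incomparable: neither 0⊑1 nor 1⊑0
→ no greatest lower bound exists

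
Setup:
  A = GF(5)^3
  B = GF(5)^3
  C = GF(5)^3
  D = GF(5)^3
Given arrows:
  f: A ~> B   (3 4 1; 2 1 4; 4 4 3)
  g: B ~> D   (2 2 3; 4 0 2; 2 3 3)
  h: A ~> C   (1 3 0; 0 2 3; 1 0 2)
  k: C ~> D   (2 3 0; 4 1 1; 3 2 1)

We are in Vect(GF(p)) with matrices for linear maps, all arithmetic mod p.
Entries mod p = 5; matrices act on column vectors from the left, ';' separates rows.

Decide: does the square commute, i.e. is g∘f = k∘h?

Answer: COMMUTES

Derivation:
1) trace f;g:
  e0=(1,0,0) f~>(3,2,4) g~>(2,0,4)
  e1=(0,1,0) f~>(4,1,4) g~>(2,4,3)
  e2=(0,0,1) f~>(1,4,3) g~>(4,0,3)
  result₁ = (2 2 4; 0 4 0; 4 3 3)
2) trace h;k:
  e0=(1,0,0) h~>(1,0,1) k~>(2,0,4)
  e1=(0,1,0) h~>(3,2,0) k~>(2,4,3)
  e2=(0,0,1) h~>(0,3,2) k~>(4,0,3)
  result₂ = (2 2 4; 0 4 0; 4 3 3)
Equal? same morphism ✓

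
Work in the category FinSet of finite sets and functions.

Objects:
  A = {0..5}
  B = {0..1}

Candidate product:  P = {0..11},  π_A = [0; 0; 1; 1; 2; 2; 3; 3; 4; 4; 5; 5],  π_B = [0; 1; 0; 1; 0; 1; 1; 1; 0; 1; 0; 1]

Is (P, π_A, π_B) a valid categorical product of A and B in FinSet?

Answer: NOT A VALID PRODUCT — duplicate pair at indices 7,6

Trace:
|A|·|B| = 6·2 = 12;  |P| = 12
Check the pairing map k ↦ (π_A(k), π_B(k)):
  0 ↦ (0,0)
  1 ↦ (0,1)
  2 ↦ (1,0)
  3 ↦ (1,1)
  4 ↦ (2,0)
  5 ↦ (2,1)
  6 ↦ (3,1)
  7 ↦ (3,1)  ✗ repeats pair of k=6
  8 ↦ (4,0)
  9 ↦ (4,1)
  10 ↦ (5,0)
  11 ↦ (5,1)
distinct pairs in image: 11 / 12 needed
  → (3,1) hit at k=6 and k=7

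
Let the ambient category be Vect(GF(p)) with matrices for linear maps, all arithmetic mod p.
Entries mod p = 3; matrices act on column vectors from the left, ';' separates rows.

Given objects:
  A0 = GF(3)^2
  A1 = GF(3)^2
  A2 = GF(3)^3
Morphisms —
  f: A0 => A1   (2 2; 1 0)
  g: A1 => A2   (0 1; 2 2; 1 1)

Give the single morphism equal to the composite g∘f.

  e0=⟨1,0⟩ f=>⟨2,1⟩ g=>⟨1,0,0⟩
  e1=⟨0,1⟩ f=>⟨2,0⟩ g=>⟨0,1,2⟩
composite: (1 0; 0 1; 0 2)

Answer: (1 0; 0 1; 0 2)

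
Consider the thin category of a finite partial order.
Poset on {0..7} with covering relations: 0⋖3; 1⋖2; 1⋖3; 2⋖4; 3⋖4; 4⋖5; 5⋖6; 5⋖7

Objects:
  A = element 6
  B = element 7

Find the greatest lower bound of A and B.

{x : x≤A ∧ x≤B} = {0,1,2,3,4,5}  (A=6, B=7)
  0 ≤ 5
  1 ≤ 5
  2 ≤ 5
  3 ≤ 5
  4 ≤ 5
  5 ≤ 5
glb = 5

Answer: A∧B = 5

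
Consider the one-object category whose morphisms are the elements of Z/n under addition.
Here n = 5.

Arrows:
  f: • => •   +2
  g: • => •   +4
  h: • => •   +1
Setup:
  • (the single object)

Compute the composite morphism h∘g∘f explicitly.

  0 +2≡2 +4≡1 +1≡2  (mod 5)
⟦path⟧: +2

Answer: +2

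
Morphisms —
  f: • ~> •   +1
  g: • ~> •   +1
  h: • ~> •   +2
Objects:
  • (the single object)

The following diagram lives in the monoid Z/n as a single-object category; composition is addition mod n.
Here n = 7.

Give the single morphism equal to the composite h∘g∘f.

Answer: +4

Work:
  0 +1≡1 +1≡2 +2≡4  (mod 7)
⟦path⟧: +4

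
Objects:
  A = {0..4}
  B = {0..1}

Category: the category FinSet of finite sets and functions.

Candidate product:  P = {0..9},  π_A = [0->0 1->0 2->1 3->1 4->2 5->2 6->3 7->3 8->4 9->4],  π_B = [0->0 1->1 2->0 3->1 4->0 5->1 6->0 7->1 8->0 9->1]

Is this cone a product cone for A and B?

|A|·|B| = 5·2 = 10;  |P| = 10
Check the pairing map k ↦ (π_A(k), π_B(k)):
  0 -> (0,0)
  1 -> (0,1)
  2 -> (1,0)
  3 -> (1,1)
  4 -> (2,0)
  5 -> (2,1)
  6 -> (3,0)
  7 -> (3,1)
  8 -> (4,0)
  9 -> (4,1)
distinct pairs in image: 10 / 10 needed
  → bijection onto A×B; projections well-typed.

Answer: VALID PRODUCT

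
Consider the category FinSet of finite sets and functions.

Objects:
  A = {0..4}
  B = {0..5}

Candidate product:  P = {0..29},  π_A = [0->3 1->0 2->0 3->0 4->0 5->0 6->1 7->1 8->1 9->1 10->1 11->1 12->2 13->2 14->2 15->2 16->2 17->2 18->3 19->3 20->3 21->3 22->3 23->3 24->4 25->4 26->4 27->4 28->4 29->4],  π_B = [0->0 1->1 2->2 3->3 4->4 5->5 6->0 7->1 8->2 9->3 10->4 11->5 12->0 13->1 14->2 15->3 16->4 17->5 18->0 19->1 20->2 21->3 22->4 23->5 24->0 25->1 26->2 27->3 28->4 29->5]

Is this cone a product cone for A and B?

Answer: NOT A VALID PRODUCT — duplicate pair at indices 18,0

Derivation:
|A|·|B| = 5·6 = 30;  |P| = 30
Check the pairing map k ↦ (π_A(k), π_B(k)):
  0 -> (3,0)
  1 -> (0,1)
  2 -> (0,2)
  3 -> (0,3)
  4 -> (0,4)
  5 -> (0,5)
  6 -> (1,0)
  7 -> (1,1)
  8 -> (1,2)
  9 -> (1,3)
  10 -> (1,4)
  11 -> (1,5)
  12 -> (2,0)
  13 -> (2,1)
  14 -> (2,2)
  15 -> (2,3)
  16 -> (2,4)
  17 -> (2,5)
  18 -> (3,0)  ✗ repeats pair of k=0
  19 -> (3,1)
  20 -> (3,2)
  21 -> (3,3)
  22 -> (3,4)
  23 -> (3,5)
  24 -> (4,0)
  25 -> (4,1)
  26 -> (4,2)
  27 -> (4,3)
  28 -> (4,4)
  29 -> (4,5)
distinct pairs in image: 29 / 30 needed
  → (3,0) hit at k=0 and k=18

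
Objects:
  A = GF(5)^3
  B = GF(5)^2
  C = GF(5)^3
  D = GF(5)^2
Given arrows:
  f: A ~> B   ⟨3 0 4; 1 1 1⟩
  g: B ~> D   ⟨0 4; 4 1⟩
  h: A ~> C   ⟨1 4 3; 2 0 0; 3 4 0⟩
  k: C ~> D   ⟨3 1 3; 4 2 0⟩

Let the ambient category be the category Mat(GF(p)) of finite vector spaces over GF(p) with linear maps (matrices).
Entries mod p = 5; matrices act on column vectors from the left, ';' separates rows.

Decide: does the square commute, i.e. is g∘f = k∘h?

Along f;g (path 1):
  e0=[1,0,0] f~>[3,1] g~>[4,3]
  e1=[0,1,0] f~>[0,1] g~>[4,1]
  e2=[0,0,1] f~>[4,1] g~>[4,2]
  ⟦path⟧₁ = ⟨4 4 4; 3 1 2⟩
Along h;k (path 2):
  e0=[1,0,0] h~>[1,2,3] k~>[4,3]
  e1=[0,1,0] h~>[4,0,4] k~>[4,1]
  e2=[0,0,1] h~>[3,0,0] k~>[4,2]
  ⟦path⟧₂ = ⟨4 4 4; 3 1 2⟩
Equal? YES — commutes

Answer: COMMUTES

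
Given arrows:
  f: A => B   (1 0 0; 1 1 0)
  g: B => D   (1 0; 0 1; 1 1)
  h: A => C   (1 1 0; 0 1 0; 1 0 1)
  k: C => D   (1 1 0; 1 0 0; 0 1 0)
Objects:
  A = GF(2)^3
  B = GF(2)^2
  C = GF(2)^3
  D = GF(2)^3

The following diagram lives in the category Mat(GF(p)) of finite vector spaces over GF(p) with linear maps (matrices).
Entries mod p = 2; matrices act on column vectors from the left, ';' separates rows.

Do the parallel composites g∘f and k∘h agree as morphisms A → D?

Along f;g (path 1):
  e0=[1,0,0] f=>[1,1] g=>[1,1,0]
  e1=[0,1,0] f=>[0,1] g=>[0,1,1]
  e2=[0,0,1] f=>[0,0] g=>[0,0,0]
  ⟦path⟧₁ = (1 0 0; 1 1 0; 0 1 0)
Along h;k (path 2):
  e0=[1,0,0] h=>[1,0,1] k=>[1,1,0]
  e1=[0,1,0] h=>[1,1,0] k=>[0,1,1]
  e2=[0,0,1] h=>[0,0,1] k=>[0,0,0]
  ⟦path⟧₂ = (1 0 0; 1 1 0; 0 1 0)
Equal? same morphism ✓

Answer: COMMUTES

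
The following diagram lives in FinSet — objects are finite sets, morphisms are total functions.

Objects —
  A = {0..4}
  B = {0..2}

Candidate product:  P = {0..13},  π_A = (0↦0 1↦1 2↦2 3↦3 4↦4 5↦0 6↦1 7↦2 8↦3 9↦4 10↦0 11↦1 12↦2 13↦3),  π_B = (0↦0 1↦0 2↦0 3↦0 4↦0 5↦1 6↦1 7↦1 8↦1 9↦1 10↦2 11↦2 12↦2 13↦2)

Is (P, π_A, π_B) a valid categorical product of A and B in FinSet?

|A|·|B| = 5·3 = 15;  |P| = 14
  → cardinalities differ; no bijection possible.

Answer: NOT A VALID PRODUCT — |P|=14 ≠ |A|·|B|=15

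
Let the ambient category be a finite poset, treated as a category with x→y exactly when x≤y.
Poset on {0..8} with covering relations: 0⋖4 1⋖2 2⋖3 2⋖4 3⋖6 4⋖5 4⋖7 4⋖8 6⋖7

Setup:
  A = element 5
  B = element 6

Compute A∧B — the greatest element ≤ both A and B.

Common predecessors of 5,6: {1,2}
  1 <= 2
  2 <= 2
glb = 2

Answer: A∧B = 2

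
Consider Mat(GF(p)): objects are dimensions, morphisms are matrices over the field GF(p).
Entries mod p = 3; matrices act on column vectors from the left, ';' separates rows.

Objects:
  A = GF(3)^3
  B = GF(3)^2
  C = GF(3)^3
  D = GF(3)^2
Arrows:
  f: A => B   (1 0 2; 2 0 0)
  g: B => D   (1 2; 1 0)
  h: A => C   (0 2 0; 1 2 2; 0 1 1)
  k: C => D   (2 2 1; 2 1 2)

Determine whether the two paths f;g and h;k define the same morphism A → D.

Answer: DOES NOT COMMUTE

Trace:
Path 1 = f;g:
  e0=[1,0,0] f=>[1,2] g=>[2,1]
  e1=[0,1,0] f=>[0,0] g=>[0,0]
  e2=[0,0,1] f=>[2,0] g=>[2,2]
  result₁ = (2 0 2; 1 0 2)
Path 2 = h;k:
  e0=[1,0,0] h=>[0,1,0] k=>[2,1]
  e1=[0,1,0] h=>[2,2,1] k=>[0,2]
  e2=[0,0,1] h=>[0,2,1] k=>[2,1]
  result₂ = (2 0 2; 1 2 1)
Equal? distinct morphisms ✗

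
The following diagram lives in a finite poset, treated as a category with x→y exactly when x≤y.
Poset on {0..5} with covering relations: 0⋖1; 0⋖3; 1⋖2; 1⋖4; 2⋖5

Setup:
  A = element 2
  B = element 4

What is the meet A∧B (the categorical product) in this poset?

Answer: A∧B = 1

Work:
Common predecessors of 2,4: {0,1}
  0 <= 1
  1 <= 1
glb = 1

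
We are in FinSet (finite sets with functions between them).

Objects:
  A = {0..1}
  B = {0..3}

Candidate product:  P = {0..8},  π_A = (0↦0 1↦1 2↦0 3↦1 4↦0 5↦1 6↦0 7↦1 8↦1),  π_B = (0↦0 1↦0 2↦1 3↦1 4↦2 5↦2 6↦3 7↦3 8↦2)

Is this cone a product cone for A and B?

Answer: NOT A VALID PRODUCT — |P|=9 ≠ |A|·|B|=8

Work:
|A|·|B| = 2·4 = 8;  |P| = 9
  → cardinalities differ; no bijection possible.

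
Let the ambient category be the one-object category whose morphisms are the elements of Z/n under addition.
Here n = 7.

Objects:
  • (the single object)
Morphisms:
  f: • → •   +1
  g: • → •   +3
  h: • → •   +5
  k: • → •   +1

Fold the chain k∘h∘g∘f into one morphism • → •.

  0 +1≡1 +3≡4 +5≡2 +1≡3  (mod 7)
⟦path⟧: +3

Answer: +3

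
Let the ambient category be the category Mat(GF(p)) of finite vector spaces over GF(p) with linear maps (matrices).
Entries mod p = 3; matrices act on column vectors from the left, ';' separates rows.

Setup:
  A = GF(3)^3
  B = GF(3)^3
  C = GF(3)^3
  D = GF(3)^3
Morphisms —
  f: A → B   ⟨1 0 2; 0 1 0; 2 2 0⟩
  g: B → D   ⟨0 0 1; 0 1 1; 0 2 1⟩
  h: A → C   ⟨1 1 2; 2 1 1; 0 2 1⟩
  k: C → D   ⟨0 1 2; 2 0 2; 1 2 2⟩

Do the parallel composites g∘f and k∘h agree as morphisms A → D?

Answer: COMMUTES

Trace:
Along f;g (path 1):
  e0=⟨1,0,0⟩ f→⟨1,0,2⟩ g→⟨2,2,2⟩
  e1=⟨0,1,0⟩ f→⟨0,1,2⟩ g→⟨2,0,1⟩
  e2=⟨0,0,1⟩ f→⟨2,0,0⟩ g→⟨0,0,0⟩
  composite₁ = ⟨2 2 0; 2 0 0; 2 1 0⟩
Along h;k (path 2):
  e0=⟨1,0,0⟩ h→⟨1,2,0⟩ k→⟨2,2,2⟩
  e1=⟨0,1,0⟩ h→⟨1,1,2⟩ k→⟨2,0,1⟩
  e2=⟨0,0,1⟩ h→⟨2,1,1⟩ k→⟨0,0,0⟩
  composite₂ = ⟨2 2 0; 2 0 0; 2 1 0⟩
Equal? YES — commutes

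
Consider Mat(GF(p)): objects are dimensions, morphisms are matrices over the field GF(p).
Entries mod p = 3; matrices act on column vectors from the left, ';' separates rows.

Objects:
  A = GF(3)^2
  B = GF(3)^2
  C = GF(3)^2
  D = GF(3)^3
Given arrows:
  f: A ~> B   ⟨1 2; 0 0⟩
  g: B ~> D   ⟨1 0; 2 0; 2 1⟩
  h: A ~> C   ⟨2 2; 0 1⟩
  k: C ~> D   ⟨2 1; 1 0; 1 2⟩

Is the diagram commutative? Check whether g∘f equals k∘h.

Answer: DOES NOT COMMUTE

Work:
Along f;g (path 1):
  e0=⟨1,0⟩ f~>⟨1,0⟩ g~>⟨1,2,2⟩
  e1=⟨0,1⟩ f~>⟨2,0⟩ g~>⟨2,1,1⟩
  ⟦path⟧₁ = ⟨1 2; 2 1; 2 1⟩
Along h;k (path 2):
  e0=⟨1,0⟩ h~>⟨2,0⟩ k~>⟨1,2,2⟩
  e1=⟨0,1⟩ h~>⟨2,1⟩ k~>⟨2,2,1⟩
  ⟦path⟧₂ = ⟨1 2; 2 2; 2 1⟩
Equal? distinct morphisms ✗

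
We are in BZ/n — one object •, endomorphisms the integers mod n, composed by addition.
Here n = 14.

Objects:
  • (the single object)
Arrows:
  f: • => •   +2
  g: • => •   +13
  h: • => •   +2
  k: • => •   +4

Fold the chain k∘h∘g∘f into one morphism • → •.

  0 +2≡2 +13≡1 +2≡3 +4≡7  (mod 14)
⟦path⟧: +7

Answer: +7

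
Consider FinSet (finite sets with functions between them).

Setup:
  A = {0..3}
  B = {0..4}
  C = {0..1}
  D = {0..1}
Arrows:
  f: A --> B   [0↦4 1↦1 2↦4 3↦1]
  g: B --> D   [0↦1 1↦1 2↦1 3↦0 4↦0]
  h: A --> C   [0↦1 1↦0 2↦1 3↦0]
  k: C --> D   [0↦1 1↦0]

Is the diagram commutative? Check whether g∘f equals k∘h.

Answer: COMMUTES

Trace:
Along f;g (path 1):
  0 f-->4 g-->0
  1 f-->1 g-->1
  2 f-->4 g-->0
  3 f-->1 g-->1
  result₁ = [0↦0 1↦1 2↦0 3↦1]
Along h;k (path 2):
  0 h-->1 k-->0
  1 h-->0 k-->1
  2 h-->1 k-->0
  3 h-->0 k-->1
  result₂ = [0↦0 1↦1 2↦0 3↦1]
Equal? equal; square commutes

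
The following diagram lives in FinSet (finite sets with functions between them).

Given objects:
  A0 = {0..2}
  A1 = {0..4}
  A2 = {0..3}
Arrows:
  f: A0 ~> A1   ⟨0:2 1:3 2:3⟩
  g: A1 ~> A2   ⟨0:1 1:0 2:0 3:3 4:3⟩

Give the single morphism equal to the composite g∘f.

  0 f~>2 g~>0
  1 f~>3 g~>3
  2 f~>3 g~>3
⟦path⟧: ⟨0:0 1:3 2:3⟩

Answer: ⟨0:0 1:3 2:3⟩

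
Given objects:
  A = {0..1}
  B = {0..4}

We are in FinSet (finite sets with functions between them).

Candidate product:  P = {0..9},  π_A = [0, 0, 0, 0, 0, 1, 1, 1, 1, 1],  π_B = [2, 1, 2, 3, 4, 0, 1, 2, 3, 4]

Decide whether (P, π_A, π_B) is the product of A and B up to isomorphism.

Answer: NOT A VALID PRODUCT — duplicate pair at indices 2,0

Work:
|A|·|B| = 2·5 = 10;  |P| = 10
Check the pairing map k ↦ (π_A(k), π_B(k)):
  0 -> (0,2)
  1 -> (0,1)
  2 -> (0,2)  ✗ repeats pair of k=0
  3 -> (0,3)
  4 -> (0,4)
  5 -> (1,0)
  6 -> (1,1)
  7 -> (1,2)
  8 -> (1,3)
  9 -> (1,4)
distinct pairs in image: 9 / 10 needed
  → (0,2) hit at k=0 and k=2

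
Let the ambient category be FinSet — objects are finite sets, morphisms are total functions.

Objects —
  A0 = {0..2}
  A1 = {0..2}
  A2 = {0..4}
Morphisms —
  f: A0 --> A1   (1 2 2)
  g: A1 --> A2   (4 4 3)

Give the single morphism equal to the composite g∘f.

Answer: (4 3 3)

Work:
  0 f-->1 g-->4
  1 f-->2 g-->3
  2 f-->2 g-->3
⟦path⟧: (4 3 3)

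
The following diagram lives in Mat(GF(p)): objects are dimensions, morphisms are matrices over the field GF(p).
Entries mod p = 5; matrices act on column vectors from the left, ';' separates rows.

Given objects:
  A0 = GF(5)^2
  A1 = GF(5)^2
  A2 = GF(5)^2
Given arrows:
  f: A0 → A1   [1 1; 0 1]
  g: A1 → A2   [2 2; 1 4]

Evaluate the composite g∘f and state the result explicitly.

Answer: [2 4; 1 0]

Trace:
  e0=⟨1,0⟩ f→⟨1,0⟩ g→⟨2,1⟩
  e1=⟨0,1⟩ f→⟨1,1⟩ g→⟨4,0⟩
result: [2 4; 1 0]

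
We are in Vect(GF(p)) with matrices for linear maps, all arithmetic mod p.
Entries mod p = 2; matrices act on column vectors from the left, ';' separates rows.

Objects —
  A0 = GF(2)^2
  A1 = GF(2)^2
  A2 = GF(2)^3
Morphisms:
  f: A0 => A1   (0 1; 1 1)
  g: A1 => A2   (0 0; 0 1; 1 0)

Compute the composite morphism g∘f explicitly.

  e0=[1,0] f=>[0,1] g=>[0,1,0]
  e1=[0,1] f=>[1,1] g=>[0,1,1]
⟦path⟧: (0 0; 1 1; 0 1)

Answer: (0 0; 1 1; 0 1)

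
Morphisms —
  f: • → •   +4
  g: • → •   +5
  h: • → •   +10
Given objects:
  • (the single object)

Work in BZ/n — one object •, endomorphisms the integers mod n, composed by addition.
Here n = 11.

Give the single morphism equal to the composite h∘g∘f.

  0 +4≡4 +5≡9 +10≡8  (mod 11)
⟦path⟧: +8

Answer: +8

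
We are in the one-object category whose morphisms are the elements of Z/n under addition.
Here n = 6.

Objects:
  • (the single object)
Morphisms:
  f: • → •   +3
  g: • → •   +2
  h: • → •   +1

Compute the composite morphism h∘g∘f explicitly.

  0 +3≡3 +2≡5 +1≡0  (mod 6)
⟦path⟧: +0

Answer: +0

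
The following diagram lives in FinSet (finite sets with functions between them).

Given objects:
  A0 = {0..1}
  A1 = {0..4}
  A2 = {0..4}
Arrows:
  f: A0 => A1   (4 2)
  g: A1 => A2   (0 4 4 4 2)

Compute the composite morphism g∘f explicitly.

Answer: (2 4)

Trace:
  0 f=>4 g=>2
  1 f=>2 g=>4
⟦path⟧: (2 4)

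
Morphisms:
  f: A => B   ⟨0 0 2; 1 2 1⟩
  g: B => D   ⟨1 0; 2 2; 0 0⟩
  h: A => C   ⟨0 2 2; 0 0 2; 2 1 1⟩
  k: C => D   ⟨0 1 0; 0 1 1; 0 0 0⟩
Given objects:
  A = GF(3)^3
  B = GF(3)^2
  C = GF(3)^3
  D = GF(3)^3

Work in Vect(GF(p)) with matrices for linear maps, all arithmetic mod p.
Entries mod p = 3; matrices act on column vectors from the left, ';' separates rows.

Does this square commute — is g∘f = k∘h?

Answer: COMMUTES

Derivation:
Path 1 = f;g:
  e0=⟨1,0,0⟩ f=>⟨0,1⟩ g=>⟨0,2,0⟩
  e1=⟨0,1,0⟩ f=>⟨0,2⟩ g=>⟨0,1,0⟩
  e2=⟨0,0,1⟩ f=>⟨2,1⟩ g=>⟨2,0,0⟩
  composite₁ = ⟨0 0 2; 2 1 0; 0 0 0⟩
Path 2 = h;k:
  e0=⟨1,0,0⟩ h=>⟨0,0,2⟩ k=>⟨0,2,0⟩
  e1=⟨0,1,0⟩ h=>⟨2,0,1⟩ k=>⟨0,1,0⟩
  e2=⟨0,0,1⟩ h=>⟨2,2,1⟩ k=>⟨2,0,0⟩
  composite₂ = ⟨0 0 2; 2 1 0; 0 0 0⟩
Equal? equal; square commutes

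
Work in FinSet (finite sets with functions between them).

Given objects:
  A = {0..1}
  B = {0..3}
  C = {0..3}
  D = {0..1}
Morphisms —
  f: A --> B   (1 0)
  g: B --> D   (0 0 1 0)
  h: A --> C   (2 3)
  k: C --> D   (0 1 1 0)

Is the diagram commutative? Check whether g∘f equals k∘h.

Path 1 = f;g:
  0 f-->1 g-->0
  1 f-->0 g-->0
  composite₁ = (0 0)
Path 2 = h;k:
  0 h-->2 k-->1
  1 h-->3 k-->0
  composite₂ = (1 0)
Equal? distinct morphisms ✗

Answer: DOES NOT COMMUTE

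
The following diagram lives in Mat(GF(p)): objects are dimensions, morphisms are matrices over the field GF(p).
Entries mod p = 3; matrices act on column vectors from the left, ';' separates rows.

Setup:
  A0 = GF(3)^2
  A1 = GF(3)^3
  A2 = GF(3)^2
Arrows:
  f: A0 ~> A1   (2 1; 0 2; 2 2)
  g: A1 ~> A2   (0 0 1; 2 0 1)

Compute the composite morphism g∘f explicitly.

  e0=(1,0) f~>(2,0,2) g~>(2,0)
  e1=(0,1) f~>(1,2,2) g~>(2,1)
composite: (2 2; 0 1)

Answer: (2 2; 0 1)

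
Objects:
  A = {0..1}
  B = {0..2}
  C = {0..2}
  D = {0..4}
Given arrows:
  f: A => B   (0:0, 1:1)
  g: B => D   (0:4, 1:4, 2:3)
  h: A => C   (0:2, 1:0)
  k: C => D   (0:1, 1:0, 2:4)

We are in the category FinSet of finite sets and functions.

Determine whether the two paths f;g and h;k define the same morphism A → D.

Along f;g (path 1):
  0 f=>0 g=>4
  1 f=>1 g=>4
  ⟦path⟧₁ = (0:4, 1:4)
Along h;k (path 2):
  0 h=>2 k=>4
  1 h=>0 k=>1
  ⟦path⟧₂ = (0:4, 1:1)
Equal? NO — does not commute

Answer: DOES NOT COMMUTE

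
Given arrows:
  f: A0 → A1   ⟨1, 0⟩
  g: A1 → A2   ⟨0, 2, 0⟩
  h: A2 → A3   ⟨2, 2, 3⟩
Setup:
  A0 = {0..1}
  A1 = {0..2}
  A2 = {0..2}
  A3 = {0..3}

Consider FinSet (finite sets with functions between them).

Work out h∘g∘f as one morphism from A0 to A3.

Answer: ⟨3, 2⟩

Work:
  0 f→1 g→2 h→3
  1 f→0 g→0 h→2
⟦path⟧: ⟨3, 2⟩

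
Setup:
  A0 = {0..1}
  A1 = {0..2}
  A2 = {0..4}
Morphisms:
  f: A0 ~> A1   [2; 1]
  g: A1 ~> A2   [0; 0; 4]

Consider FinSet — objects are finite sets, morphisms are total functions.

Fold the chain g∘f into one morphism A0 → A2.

Answer: [4; 0]

Trace:
  0 f~>2 g~>4
  1 f~>1 g~>0
⟦path⟧: [4; 0]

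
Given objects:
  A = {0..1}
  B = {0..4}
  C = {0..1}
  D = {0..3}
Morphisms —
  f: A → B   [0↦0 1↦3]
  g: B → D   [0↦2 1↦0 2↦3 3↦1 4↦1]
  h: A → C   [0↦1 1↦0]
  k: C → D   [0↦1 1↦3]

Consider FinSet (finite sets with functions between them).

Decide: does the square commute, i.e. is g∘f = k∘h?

Answer: DOES NOT COMMUTE

Trace:
Path 1 = f;g:
  0 f→0 g→2
  1 f→3 g→1
  composite₁ = [0↦2 1↦1]
Path 2 = h;k:
  0 h→1 k→3
  1 h→0 k→1
  composite₂ = [0↦3 1↦1]
Equal? NO — does not commute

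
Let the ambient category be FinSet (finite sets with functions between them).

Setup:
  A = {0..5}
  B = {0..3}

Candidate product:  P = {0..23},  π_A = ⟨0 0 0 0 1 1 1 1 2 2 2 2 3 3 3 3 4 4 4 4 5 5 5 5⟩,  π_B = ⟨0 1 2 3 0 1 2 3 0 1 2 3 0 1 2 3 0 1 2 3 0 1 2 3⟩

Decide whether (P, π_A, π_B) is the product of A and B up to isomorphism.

Answer: VALID PRODUCT

Work:
|A|·|B| = 6·4 = 24;  |P| = 24
Check the pairing map k ↦ (π_A(k), π_B(k)):
  0 : (0,0)
  1 : (0,1)
  2 : (0,2)
  3 : (0,3)
  4 : (1,0)
  5 : (1,1)
  6 : (1,2)
  7 : (1,3)
  8 : (2,0)
  9 : (2,1)
  10 : (2,2)
  11 : (2,3)
  12 : (3,0)
  13 : (3,1)
  14 : (3,2)
  15 : (3,3)
  16 : (4,0)
  17 : (4,1)
  18 : (4,2)
  19 : (4,3)
  20 : (5,0)
  21 : (5,1)
  22 : (5,2)
  23 : (5,3)
distinct pairs in image: 24 / 24 needed
  → bijection onto A×B; projections well-typed.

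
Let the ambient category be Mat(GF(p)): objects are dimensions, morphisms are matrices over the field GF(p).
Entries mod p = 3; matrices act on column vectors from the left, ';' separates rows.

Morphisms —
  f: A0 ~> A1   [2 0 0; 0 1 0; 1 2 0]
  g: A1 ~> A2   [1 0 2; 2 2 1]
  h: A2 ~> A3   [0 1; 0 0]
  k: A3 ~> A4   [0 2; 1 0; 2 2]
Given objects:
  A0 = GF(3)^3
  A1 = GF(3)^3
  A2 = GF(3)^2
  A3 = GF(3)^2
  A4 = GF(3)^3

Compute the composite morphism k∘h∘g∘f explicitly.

  e0=(1,0,0) f~>(2,0,1) g~>(1,2) h~>(2,0) k~>(0,2,1)
  e1=(0,1,0) f~>(0,1,2) g~>(1,1) h~>(1,0) k~>(0,1,2)
  e2=(0,0,1) f~>(0,0,0) g~>(0,0) h~>(0,0) k~>(0,0,0)
⟦path⟧: [0 0 0; 2 1 0; 1 2 0]

Answer: [0 0 0; 2 1 0; 1 2 0]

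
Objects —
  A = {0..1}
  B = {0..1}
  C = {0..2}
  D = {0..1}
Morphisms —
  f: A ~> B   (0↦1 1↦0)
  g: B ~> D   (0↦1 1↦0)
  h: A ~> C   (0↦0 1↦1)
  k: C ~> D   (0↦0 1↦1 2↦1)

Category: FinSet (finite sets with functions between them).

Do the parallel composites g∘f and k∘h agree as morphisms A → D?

Along f;g (path 1):
  0 f~>1 g~>0
  1 f~>0 g~>1
  result₁ = (0↦0 1↦1)
Along h;k (path 2):
  0 h~>0 k~>0
  1 h~>1 k~>1
  result₂ = (0↦0 1↦1)
Equal? YES — commutes

Answer: COMMUTES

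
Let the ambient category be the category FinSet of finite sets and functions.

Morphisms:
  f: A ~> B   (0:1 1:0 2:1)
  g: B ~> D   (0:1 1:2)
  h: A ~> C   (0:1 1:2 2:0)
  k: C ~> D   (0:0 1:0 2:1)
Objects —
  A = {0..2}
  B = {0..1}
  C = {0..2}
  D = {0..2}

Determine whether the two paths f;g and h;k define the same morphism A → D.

Answer: DOES NOT COMMUTE

Trace:
Along f;g (path 1):
  0 f~>1 g~>2
  1 f~>0 g~>1
  2 f~>1 g~>2
  result₁ = (0:2 1:1 2:2)
Along h;k (path 2):
  0 h~>1 k~>0
  1 h~>2 k~>1
  2 h~>0 k~>0
  result₂ = (0:0 1:1 2:0)
Equal? distinct morphisms ✗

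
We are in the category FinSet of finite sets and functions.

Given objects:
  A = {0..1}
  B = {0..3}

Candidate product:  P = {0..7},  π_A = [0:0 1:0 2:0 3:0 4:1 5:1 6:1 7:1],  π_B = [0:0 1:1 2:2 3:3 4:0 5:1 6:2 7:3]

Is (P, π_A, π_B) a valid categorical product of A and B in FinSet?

|A|·|B| = 2·4 = 8;  |P| = 8
Check the pairing map k ↦ (π_A(k), π_B(k)):
  0 : (0,0)
  1 : (0,1)
  2 : (0,2)
  3 : (0,3)
  4 : (1,0)
  5 : (1,1)
  6 : (1,2)
  7 : (1,3)
distinct pairs in image: 8 / 8 needed
  → bijection onto A×B; projections well-typed.

Answer: VALID PRODUCT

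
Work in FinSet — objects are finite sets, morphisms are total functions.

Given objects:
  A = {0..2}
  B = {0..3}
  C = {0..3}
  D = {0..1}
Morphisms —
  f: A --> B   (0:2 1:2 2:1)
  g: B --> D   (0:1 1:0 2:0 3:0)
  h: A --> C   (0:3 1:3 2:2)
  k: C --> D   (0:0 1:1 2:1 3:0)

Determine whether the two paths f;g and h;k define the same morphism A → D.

Along f;g (path 1):
  0 f-->2 g-->0
  1 f-->2 g-->0
  2 f-->1 g-->0
  result₁ = (0:0 1:0 2:0)
Along h;k (path 2):
  0 h-->3 k-->0
  1 h-->3 k-->0
  2 h-->2 k-->1
  result₂ = (0:0 1:0 2:1)
Equal? distinct morphisms ✗

Answer: DOES NOT COMMUTE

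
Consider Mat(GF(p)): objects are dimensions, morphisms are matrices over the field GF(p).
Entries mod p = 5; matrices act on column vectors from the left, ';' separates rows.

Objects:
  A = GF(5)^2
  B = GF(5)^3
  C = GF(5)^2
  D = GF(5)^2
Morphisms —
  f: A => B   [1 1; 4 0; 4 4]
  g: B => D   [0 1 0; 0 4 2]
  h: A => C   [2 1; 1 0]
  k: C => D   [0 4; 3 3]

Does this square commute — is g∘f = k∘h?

Path 1 = f;g:
  e0=(1,0) f=>(1,4,4) g=>(4,4)
  e1=(0,1) f=>(1,0,4) g=>(0,3)
  ⟦path⟧₁ = [4 0; 4 3]
Path 2 = h;k:
  e0=(1,0) h=>(2,1) k=>(4,4)
  e1=(0,1) h=>(1,0) k=>(0,3)
  ⟦path⟧₂ = [4 0; 4 3]
Equal? same morphism ✓

Answer: COMMUTES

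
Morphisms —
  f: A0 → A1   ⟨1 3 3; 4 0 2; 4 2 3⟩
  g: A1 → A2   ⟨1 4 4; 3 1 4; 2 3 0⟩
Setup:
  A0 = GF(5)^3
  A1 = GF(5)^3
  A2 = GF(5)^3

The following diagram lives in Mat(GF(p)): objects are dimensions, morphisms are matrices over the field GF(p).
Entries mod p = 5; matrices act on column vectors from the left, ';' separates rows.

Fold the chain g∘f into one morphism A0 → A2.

Answer: ⟨3 1 3; 3 2 3; 4 1 2⟩

Work:
  e0=[1,0,0] f→[1,4,4] g→[3,3,4]
  e1=[0,1,0] f→[3,0,2] g→[1,2,1]
  e2=[0,0,1] f→[3,2,3] g→[3,3,2]
composite: ⟨3 1 3; 3 2 3; 4 1 2⟩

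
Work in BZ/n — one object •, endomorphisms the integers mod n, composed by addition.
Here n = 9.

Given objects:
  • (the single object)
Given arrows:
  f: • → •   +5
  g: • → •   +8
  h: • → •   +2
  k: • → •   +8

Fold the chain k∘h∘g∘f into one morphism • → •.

  0 +5≡5 +8≡4 +2≡6 +8≡5  (mod 9)
result: +5

Answer: +5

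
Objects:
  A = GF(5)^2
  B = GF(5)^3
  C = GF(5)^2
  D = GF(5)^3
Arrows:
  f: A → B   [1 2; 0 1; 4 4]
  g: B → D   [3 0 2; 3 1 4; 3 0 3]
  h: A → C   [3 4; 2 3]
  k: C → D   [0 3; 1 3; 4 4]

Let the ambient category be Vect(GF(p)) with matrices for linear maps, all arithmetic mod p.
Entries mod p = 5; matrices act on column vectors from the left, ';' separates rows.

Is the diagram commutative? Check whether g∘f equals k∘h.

Along f;g (path 1):
  e0=⟨1,0⟩ f→⟨1,0,4⟩ g→⟨1,4,0⟩
  e1=⟨0,1⟩ f→⟨2,1,4⟩ g→⟨4,3,3⟩
  composite₁ = [1 4; 4 3; 0 3]
Along h;k (path 2):
  e0=⟨1,0⟩ h→⟨3,2⟩ k→⟨1,4,0⟩
  e1=⟨0,1⟩ h→⟨4,3⟩ k→⟨4,3,3⟩
  composite₂ = [1 4; 4 3; 0 3]
Equal? YES — commutes

Answer: COMMUTES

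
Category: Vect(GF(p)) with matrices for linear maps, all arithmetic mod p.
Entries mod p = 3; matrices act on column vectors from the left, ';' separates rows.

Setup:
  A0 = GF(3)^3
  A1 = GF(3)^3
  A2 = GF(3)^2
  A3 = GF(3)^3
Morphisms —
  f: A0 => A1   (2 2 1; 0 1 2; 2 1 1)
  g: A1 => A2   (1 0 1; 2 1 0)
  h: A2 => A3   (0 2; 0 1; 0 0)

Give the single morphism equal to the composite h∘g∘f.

Answer: (2 1 2; 1 2 1; 0 0 0)

Trace:
  e0=⟨1,0,0⟩ f=>⟨2,0,2⟩ g=>⟨1,1⟩ h=>⟨2,1,0⟩
  e1=⟨0,1,0⟩ f=>⟨2,1,1⟩ g=>⟨0,2⟩ h=>⟨1,2,0⟩
  e2=⟨0,0,1⟩ f=>⟨1,2,1⟩ g=>⟨2,1⟩ h=>⟨2,1,0⟩
result: (2 1 2; 1 2 1; 0 0 0)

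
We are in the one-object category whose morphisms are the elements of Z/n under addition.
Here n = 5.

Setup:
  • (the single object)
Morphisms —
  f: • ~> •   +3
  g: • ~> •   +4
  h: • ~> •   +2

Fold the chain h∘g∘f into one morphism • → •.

Answer: +4

Derivation:
  0 +3≡3 +4≡2 +2≡4  (mod 5)
⟦path⟧: +4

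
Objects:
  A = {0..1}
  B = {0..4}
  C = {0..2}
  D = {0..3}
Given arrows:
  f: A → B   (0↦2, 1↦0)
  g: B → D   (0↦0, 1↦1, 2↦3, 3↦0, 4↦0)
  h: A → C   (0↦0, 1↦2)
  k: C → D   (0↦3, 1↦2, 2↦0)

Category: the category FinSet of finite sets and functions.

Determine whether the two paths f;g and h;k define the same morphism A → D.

Path 1 = f;g:
  0 f→2 g→3
  1 f→0 g→0
  composite₁ = (0↦3, 1↦0)
Path 2 = h;k:
  0 h→0 k→3
  1 h→2 k→0
  composite₂ = (0↦3, 1↦0)
Equal? same morphism ✓

Answer: COMMUTES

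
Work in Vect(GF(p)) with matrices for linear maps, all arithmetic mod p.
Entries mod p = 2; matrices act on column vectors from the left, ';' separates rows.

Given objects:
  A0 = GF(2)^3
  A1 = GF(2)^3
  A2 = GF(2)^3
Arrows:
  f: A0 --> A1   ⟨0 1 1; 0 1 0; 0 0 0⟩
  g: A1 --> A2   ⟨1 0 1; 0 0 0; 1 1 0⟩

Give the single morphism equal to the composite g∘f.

Answer: ⟨0 1 1; 0 0 0; 0 0 1⟩

Trace:
  e0=(1,0,0) f-->(0,0,0) g-->(0,0,0)
  e1=(0,1,0) f-->(1,1,0) g-->(1,0,0)
  e2=(0,0,1) f-->(1,0,0) g-->(1,0,1)
result: ⟨0 1 1; 0 0 0; 0 0 1⟩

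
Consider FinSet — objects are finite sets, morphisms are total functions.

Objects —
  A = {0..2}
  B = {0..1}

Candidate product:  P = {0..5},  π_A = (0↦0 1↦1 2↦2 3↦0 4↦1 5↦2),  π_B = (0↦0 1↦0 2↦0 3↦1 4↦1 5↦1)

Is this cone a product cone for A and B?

|A|·|B| = 3·2 = 6;  |P| = 6
Check the pairing map k ↦ (π_A(k), π_B(k)):
  0 ↦ (0,0)
  1 ↦ (1,0)
  2 ↦ (2,0)
  3 ↦ (0,1)
  4 ↦ (1,1)
  5 ↦ (2,1)
distinct pairs in image: 6 / 6 needed
  → bijection onto A×B; projections well-typed.

Answer: VALID PRODUCT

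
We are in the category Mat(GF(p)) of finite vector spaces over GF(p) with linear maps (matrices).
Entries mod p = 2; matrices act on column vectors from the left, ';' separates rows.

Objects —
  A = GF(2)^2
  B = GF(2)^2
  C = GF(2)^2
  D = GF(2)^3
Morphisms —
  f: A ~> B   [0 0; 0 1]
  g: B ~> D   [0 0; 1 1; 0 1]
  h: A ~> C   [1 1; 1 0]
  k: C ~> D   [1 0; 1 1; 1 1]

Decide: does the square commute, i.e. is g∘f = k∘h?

Path 1 = f;g:
  e0=⟨1,0⟩ f~>⟨0,0⟩ g~>⟨0,0,0⟩
  e1=⟨0,1⟩ f~>⟨0,1⟩ g~>⟨0,1,1⟩
  result₁ = [0 0; 0 1; 0 1]
Path 2 = h;k:
  e0=⟨1,0⟩ h~>⟨1,1⟩ k~>⟨1,0,0⟩
  e1=⟨0,1⟩ h~>⟨1,0⟩ k~>⟨1,1,1⟩
  result₂ = [1 1; 0 1; 0 1]
Equal? differ; not commutative

Answer: DOES NOT COMMUTE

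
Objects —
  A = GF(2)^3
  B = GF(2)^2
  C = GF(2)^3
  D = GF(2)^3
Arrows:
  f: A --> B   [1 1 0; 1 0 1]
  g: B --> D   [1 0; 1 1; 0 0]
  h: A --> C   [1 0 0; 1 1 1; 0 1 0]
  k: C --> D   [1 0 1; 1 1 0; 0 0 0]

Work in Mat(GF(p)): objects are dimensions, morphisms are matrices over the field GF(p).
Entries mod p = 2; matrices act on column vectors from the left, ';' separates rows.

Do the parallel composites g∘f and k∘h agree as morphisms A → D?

Along f;g (path 1):
  e0=⟨1,0,0⟩ f-->⟨1,1⟩ g-->⟨1,0,0⟩
  e1=⟨0,1,0⟩ f-->⟨1,0⟩ g-->⟨1,1,0⟩
  e2=⟨0,0,1⟩ f-->⟨0,1⟩ g-->⟨0,1,0⟩
  ⟦path⟧₁ = [1 1 0; 0 1 1; 0 0 0]
Along h;k (path 2):
  e0=⟨1,0,0⟩ h-->⟨1,1,0⟩ k-->⟨1,0,0⟩
  e1=⟨0,1,0⟩ h-->⟨0,1,1⟩ k-->⟨1,1,0⟩
  e2=⟨0,0,1⟩ h-->⟨0,1,0⟩ k-->⟨0,1,0⟩
  ⟦path⟧₂ = [1 1 0; 0 1 1; 0 0 0]
Equal? equal; square commutes

Answer: COMMUTES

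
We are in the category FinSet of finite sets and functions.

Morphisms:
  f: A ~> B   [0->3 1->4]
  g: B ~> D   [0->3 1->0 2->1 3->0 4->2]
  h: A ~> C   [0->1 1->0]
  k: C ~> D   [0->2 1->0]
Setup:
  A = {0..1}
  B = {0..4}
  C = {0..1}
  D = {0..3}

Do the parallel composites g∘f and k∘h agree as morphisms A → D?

1) trace f;g:
  0 f~>3 g~>0
  1 f~>4 g~>2
  composite₁ = [0->0 1->2]
2) trace h;k:
  0 h~>1 k~>0
  1 h~>0 k~>2
  composite₂ = [0->0 1->2]
Equal? same morphism ✓

Answer: COMMUTES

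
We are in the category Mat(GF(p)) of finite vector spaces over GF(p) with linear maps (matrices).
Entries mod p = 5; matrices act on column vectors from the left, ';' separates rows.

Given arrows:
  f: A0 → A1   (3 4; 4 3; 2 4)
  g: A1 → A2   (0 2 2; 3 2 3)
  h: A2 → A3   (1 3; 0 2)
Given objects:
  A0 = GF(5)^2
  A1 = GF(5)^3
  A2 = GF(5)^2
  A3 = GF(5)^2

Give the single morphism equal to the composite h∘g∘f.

  e0=⟨1,0⟩ f→⟨3,4,2⟩ g→⟨2,3⟩ h→⟨1,1⟩
  e1=⟨0,1⟩ f→⟨4,3,4⟩ g→⟨4,0⟩ h→⟨4,0⟩
result: (1 4; 1 0)

Answer: (1 4; 1 0)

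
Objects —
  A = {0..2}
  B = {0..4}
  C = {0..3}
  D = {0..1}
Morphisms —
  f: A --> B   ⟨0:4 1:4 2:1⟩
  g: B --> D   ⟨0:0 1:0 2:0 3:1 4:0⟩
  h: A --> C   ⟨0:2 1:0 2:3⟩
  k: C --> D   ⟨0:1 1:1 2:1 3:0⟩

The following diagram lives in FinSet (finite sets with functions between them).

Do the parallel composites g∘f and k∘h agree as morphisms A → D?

Answer: DOES NOT COMMUTE

Derivation:
1) trace f;g:
  0 f-->4 g-->0
  1 f-->4 g-->0
  2 f-->1 g-->0
  ⟦path⟧₁ = ⟨0:0 1:0 2:0⟩
2) trace h;k:
  0 h-->2 k-->1
  1 h-->0 k-->1
  2 h-->3 k-->0
  ⟦path⟧₂ = ⟨0:1 1:1 2:0⟩
Equal? NO — does not commute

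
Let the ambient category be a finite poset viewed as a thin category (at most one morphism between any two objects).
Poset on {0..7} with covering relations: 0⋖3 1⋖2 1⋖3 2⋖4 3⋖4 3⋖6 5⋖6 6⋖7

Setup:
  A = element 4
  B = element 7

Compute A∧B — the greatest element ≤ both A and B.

Lower bounds of A=4 and B=7: {0,1,3}
  0 <= 3
  1 <= 3
  3 <= 3
glb = 3

Answer: A∧B = 3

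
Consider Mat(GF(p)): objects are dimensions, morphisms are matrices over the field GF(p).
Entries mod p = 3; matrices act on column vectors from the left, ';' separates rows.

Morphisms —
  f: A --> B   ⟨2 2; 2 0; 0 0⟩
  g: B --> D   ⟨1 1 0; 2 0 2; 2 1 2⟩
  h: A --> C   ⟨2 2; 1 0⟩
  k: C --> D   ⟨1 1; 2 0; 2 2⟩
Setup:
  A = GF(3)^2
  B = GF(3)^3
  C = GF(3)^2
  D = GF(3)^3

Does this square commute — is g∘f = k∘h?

Path 1 = f;g:
  e0=[1,0] f-->[2,2,0] g-->[1,1,0]
  e1=[0,1] f-->[2,0,0] g-->[2,1,1]
  result₁ = ⟨1 2; 1 1; 0 1⟩
Path 2 = h;k:
  e0=[1,0] h-->[2,1] k-->[0,1,0]
  e1=[0,1] h-->[2,0] k-->[2,1,1]
  result₂ = ⟨0 2; 1 1; 0 1⟩
Equal? distinct morphisms ✗

Answer: DOES NOT COMMUTE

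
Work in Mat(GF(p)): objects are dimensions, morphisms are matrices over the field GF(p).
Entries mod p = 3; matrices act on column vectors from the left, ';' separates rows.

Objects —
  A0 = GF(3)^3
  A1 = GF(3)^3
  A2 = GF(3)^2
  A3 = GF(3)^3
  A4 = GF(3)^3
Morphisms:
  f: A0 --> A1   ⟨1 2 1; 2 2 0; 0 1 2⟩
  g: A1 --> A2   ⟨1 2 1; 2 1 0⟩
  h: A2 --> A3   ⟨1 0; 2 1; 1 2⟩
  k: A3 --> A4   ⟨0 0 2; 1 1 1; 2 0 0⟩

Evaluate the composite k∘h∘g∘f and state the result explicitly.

Answer: ⟨2 2 2; 2 1 0; 1 2 0⟩

Trace:
  e0=[1,0,0] f-->[1,2,0] g-->[2,1] h-->[2,2,1] k-->[2,2,1]
  e1=[0,1,0] f-->[2,2,1] g-->[1,0] h-->[1,2,1] k-->[2,1,2]
  e2=[0,0,1] f-->[1,0,2] g-->[0,2] h-->[0,2,1] k-->[2,0,0]
result: ⟨2 2 2; 2 1 0; 1 2 0⟩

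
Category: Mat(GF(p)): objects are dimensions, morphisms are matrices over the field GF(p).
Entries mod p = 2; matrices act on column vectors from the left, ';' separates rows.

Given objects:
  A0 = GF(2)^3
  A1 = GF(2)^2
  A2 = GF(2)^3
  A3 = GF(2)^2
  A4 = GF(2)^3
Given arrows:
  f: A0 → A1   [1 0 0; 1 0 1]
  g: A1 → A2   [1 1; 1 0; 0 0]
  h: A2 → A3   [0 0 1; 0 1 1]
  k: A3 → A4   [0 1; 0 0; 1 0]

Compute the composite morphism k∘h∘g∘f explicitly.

  e0=(1,0,0) f→(1,1) g→(0,1,0) h→(0,1) k→(1,0,0)
  e1=(0,1,0) f→(0,0) g→(0,0,0) h→(0,0) k→(0,0,0)
  e2=(0,0,1) f→(0,1) g→(1,0,0) h→(0,0) k→(0,0,0)
result: [1 0 0; 0 0 0; 0 0 0]

Answer: [1 0 0; 0 0 0; 0 0 0]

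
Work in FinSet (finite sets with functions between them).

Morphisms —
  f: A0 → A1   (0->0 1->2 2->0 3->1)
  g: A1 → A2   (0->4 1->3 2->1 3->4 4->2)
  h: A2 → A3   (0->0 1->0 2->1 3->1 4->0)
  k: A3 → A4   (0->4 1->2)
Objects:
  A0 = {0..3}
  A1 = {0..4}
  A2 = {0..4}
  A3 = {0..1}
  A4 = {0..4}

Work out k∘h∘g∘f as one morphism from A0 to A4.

Answer: (0->4 1->4 2->4 3->2)

Trace:
  0 f→0 g→4 h→0 k→4
  1 f→2 g→1 h→0 k→4
  2 f→0 g→4 h→0 k→4
  3 f→1 g→3 h→1 k→2
⟦path⟧: (0->4 1->4 2->4 3->2)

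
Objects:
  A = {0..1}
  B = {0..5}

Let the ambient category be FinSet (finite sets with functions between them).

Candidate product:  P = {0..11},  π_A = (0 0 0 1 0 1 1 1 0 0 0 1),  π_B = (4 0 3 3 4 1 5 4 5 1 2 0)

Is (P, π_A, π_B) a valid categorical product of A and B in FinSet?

Answer: NOT A VALID PRODUCT — duplicate pair at indices 0,4

Derivation:
|A|·|B| = 2·6 = 12;  |P| = 12
Check the pairing map k ↦ (π_A(k), π_B(k)):
  0 ↦ (0,4)
  1 ↦ (0,0)
  2 ↦ (0,3)
  3 ↦ (1,3)
  4 ↦ (0,4)  ✗ repeats pair of k=0
  5 ↦ (1,1)
  6 ↦ (1,5)
  7 ↦ (1,4)
  8 ↦ (0,5)
  9 ↦ (0,1)
  10 ↦ (0,2)
  11 ↦ (1,0)
distinct pairs in image: 11 / 12 needed
  → (0,4) hit at k=0 and k=4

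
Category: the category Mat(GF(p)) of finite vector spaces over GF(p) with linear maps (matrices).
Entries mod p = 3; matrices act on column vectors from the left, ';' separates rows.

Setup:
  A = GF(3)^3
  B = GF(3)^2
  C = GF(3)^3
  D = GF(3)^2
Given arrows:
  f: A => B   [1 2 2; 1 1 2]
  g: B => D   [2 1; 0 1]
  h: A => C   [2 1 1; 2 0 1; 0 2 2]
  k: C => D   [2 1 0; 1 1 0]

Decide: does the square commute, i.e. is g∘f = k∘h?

Path 1 = f;g:
  e0=[1,0,0] f=>[1,1] g=>[0,1]
  e1=[0,1,0] f=>[2,1] g=>[2,1]
  e2=[0,0,1] f=>[2,2] g=>[0,2]
  composite₁ = [0 2 0; 1 1 2]
Path 2 = h;k:
  e0=[1,0,0] h=>[2,2,0] k=>[0,1]
  e1=[0,1,0] h=>[1,0,2] k=>[2,1]
  e2=[0,0,1] h=>[1,1,2] k=>[0,2]
  composite₂ = [0 2 0; 1 1 2]
Equal? same morphism ✓

Answer: COMMUTES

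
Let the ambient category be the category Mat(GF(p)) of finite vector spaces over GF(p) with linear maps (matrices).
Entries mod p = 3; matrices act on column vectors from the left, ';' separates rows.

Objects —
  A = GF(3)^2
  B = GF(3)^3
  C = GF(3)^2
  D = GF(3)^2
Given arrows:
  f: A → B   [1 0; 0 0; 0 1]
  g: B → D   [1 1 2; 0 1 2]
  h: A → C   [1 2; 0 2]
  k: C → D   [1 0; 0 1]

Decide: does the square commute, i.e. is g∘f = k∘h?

Answer: COMMUTES

Work:
Along f;g (path 1):
  e0=⟨1,0⟩ f→⟨1,0,0⟩ g→⟨1,0⟩
  e1=⟨0,1⟩ f→⟨0,0,1⟩ g→⟨2,2⟩
  result₁ = [1 2; 0 2]
Along h;k (path 2):
  e0=⟨1,0⟩ h→⟨1,0⟩ k→⟨1,0⟩
  e1=⟨0,1⟩ h→⟨2,2⟩ k→⟨2,2⟩
  result₂ = [1 2; 0 2]
Equal? equal; square commutes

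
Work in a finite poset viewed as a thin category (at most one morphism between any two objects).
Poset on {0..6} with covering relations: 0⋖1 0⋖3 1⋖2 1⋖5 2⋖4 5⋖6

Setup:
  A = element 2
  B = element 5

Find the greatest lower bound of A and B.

Common predecessors of 2,5: {0,1}
  0 ⊑ 1
  1 ⊑ 1
glb = 1

Answer: A∧B = 1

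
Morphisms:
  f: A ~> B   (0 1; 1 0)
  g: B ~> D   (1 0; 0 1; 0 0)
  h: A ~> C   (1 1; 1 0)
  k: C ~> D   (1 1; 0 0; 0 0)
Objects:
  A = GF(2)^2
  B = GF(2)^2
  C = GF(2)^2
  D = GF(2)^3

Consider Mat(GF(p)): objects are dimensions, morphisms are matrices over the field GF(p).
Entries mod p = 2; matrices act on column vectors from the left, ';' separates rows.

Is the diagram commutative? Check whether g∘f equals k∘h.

Answer: DOES NOT COMMUTE

Trace:
Along f;g (path 1):
  e0=[1,0] f~>[0,1] g~>[0,1,0]
  e1=[0,1] f~>[1,0] g~>[1,0,0]
  ⟦path⟧₁ = (0 1; 1 0; 0 0)
Along h;k (path 2):
  e0=[1,0] h~>[1,1] k~>[0,0,0]
  e1=[0,1] h~>[1,0] k~>[1,0,0]
  ⟦path⟧₂ = (0 1; 0 0; 0 0)
Equal? differ; not commutative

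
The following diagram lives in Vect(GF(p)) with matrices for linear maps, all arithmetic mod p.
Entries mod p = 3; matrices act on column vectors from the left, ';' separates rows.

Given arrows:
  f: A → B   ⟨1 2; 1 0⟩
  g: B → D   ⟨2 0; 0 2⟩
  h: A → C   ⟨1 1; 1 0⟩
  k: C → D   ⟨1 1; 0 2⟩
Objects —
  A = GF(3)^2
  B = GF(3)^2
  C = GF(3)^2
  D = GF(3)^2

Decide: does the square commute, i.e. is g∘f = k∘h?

Along f;g (path 1):
  e0=(1,0) f→(1,1) g→(2,2)
  e1=(0,1) f→(2,0) g→(1,0)
  ⟦path⟧₁ = ⟨2 1; 2 0⟩
Along h;k (path 2):
  e0=(1,0) h→(1,1) k→(2,2)
  e1=(0,1) h→(1,0) k→(1,0)
  ⟦path⟧₂ = ⟨2 1; 2 0⟩
Equal? equal; square commutes

Answer: COMMUTES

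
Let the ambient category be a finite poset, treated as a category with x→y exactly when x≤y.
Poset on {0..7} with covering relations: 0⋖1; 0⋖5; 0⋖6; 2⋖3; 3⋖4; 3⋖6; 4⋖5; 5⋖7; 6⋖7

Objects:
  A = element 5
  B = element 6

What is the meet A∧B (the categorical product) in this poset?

Answer: NO MEET EXISTS

Derivation:
Common predecessors of 5,6: {0,2,3}
  maximal lower bounds 0 and 3 are incomparable: neither 0<=3 nor 3<=0
→ no greatest lower bound exists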